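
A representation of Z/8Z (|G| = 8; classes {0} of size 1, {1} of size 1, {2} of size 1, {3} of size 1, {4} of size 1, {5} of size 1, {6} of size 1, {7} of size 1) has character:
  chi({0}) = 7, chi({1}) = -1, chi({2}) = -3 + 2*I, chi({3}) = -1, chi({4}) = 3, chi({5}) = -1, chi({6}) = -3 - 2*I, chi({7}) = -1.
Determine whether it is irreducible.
Not irreducible (reducible): <chi, chi> = 11 > 1.

Why: <chi, chi> = (1/|G|) sum_C |C| * |chi(C)|^2 = (1/8)[1*|7|^2 + 1*|-1|^2 + 1*|-3 + 2*I|^2 + 1*|-1|^2 + 1*|3|^2 + 1*|-1|^2 + 1*|-3 - 2*I|^2 + 1*|-1|^2]
  = (1/8)[(49) + (1) + (13) + (1) + (9) + (1) + (13) + (1)] = 88/8 = 11.
(Exp terms are combined using exp(i*s)*conj(exp(i*t)) = exp(i*(s-t)), and sums of them are collapsed using the identity that for every m > 1 the m distinct m-th roots of unity sum to 0, e.g. 1 + exp(2*I*pi/3) + exp(-2*I*pi/3) = 0.)
A character is irreducible iff <chi, chi> = 1, so this representation is reducible.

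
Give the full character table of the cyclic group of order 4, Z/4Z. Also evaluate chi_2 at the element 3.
Character table of Z/4Z (irreps indexed chi_0,...,chi_3 with chi_k(m) = zeta_4^(k*m), zeta_4 = exp(2*pi*i/4)):
  irrep \ class  {0} (size 1)  {1} (size 1)  {2} (size 1)  {3} (size 1)
  chi_0          1             1             1             1           
  chi_1          1             I             -1            -I          
  chi_2          1             -1            1             -1          
  chi_3          1             -I            -1            I           

Spot check: chi_2(3) = zeta_4^(2*3) = zeta_4^6 = -1.

Argument: Z/4Z is abelian, so all 4 irreducible complex representations are 1-dimensional. They are given by chi_k(m) = zeta_4^(k*m) for k = 0,...,3. Row orthogonality: sum_m chi_k(m) conj(chi_l(m)) = 4 * [k = l].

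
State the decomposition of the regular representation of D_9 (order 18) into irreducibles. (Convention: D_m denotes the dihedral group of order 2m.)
Each irreducible V_i of dimension d_i appears with multiplicity d_i, i.e. rho_reg = (direct sum over all irreducibles V_i) d_i V_i. The irreducible dimensions for D_9 are 1, 1, 2, 2, 2, 2: 2 irreducibles of dimension 1, each with multiplicity 1; 4 irreducibles of dimension 2, each with multiplicity 2. Total dimension 2*1*1 + 4*2*2 = 18 = |G|.

Argument: General theorem: in the regular representation of a finite group G, each irreducible appears with multiplicity equal to its dimension. Check: dim(rho_reg) = sum d_i^2 = 1 + 1 + 4 + 4 + 4 + 4 = 18 = |G|.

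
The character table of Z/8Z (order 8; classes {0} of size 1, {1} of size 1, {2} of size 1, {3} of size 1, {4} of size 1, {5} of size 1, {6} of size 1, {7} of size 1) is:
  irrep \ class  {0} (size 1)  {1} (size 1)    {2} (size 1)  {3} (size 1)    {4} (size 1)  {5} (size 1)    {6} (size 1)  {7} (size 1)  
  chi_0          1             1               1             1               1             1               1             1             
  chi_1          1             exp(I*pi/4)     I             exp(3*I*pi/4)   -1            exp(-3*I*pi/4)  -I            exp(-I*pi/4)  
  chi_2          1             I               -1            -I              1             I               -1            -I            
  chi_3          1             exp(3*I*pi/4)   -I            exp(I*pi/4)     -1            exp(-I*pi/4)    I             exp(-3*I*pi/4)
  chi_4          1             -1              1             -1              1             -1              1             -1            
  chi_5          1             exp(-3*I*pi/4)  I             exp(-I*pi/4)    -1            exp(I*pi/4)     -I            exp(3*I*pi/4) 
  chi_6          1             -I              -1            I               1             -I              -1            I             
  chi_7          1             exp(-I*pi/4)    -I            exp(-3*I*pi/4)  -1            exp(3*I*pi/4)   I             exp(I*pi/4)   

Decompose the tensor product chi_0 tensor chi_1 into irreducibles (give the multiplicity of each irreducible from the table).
chi_0 tensor chi_1 = chi_1 (all other irreducibles have multiplicity 0).

Proof sketch: The character of a tensor product is the pointwise product (chi_0 * chi_1)(C) = chi_0(C) * chi_1(C):
  {0}: (1)*(1), {1}: (1)*(exp(I*pi/4)), {2}: (1)*(I), {3}: (1)*(exp(3*I*pi/4)), {4}: (1)*(-1), {5}: (1)*(exp(-3*I*pi/4)), {6}: (1)*(-I), {7}: (1)*(exp(-I*pi/4))
so (chi_0 * chi_1) takes values
  {0} -> 1, {1} -> exp(I*pi/4), {2} -> I, {3} -> exp(3*I*pi/4), {4} -> -1, {5} -> exp(-3*I*pi/4), {6} -> -I, {7} -> exp(-I*pi/4).
Now take the inner product of this character with each irreducible chi from the table, <chi_0*chi_1, chi> = (1/8) sum_C |C| (chi_0*chi_1)(C) conj(chi(C)):
  <chi_0*chi_1, chi_0> = (1/8)[1*(1)*conj(1) + 1*(exp(I*pi/4))*conj(1) + 1*(I)*conj(1) + 1*(exp(3*I*pi/4))*conj(1) + 1*(-1)*conj(1) + 1*(exp(-3*I*pi/4))*conj(1) + 1*(-I)*conj(1) + 1*(exp(-I*pi/4))*conj(1)]
      = (1/8)[(1) + (exp(I*pi/4)) + (I) + (exp(3*I*pi/4)) + (-1) + (exp(-3*I*pi/4)) + (-I) + (exp(-I*pi/4))] = 0/8 = 0
  <chi_0*chi_1, chi_1> = (1/8)[1*(1)*conj(1) + 1*(exp(I*pi/4))*conj(exp(I*pi/4)) + 1*(I)*conj(I) + 1*(exp(3*I*pi/4))*conj(exp(3*I*pi/4)) + 1*(-1)*conj(-1) + 1*(exp(-3*I*pi/4))*conj(exp(-3*I*pi/4)) + 1*(-I)*conj(-I) + 1*(exp(-I*pi/4))*conj(exp(-I*pi/4))]
      = (1/8)[(1) + (1) + (1) + (1) + (1) + (1) + (1) + (1)] = 8/8 = 1
  <chi_0*chi_1, chi_2> = (1/8)[1*(1)*conj(1) + 1*(exp(I*pi/4))*conj(I) + 1*(I)*conj(-1) + 1*(exp(3*I*pi/4))*conj(-I) + 1*(-1)*conj(1) + 1*(exp(-3*I*pi/4))*conj(I) + 1*(-I)*conj(-1) + 1*(exp(-I*pi/4))*conj(-I)]
      = (1/8)[(1) + (-exp(3*I*pi/4)) + (-I) + (exp(-3*I*pi/4)) + (-1) + (-exp(-I*pi/4)) + (I) + (exp(I*pi/4))] = 0/8 = 0
  <chi_0*chi_1, chi_3> = (1/8)[1*(1)*conj(1) + 1*(exp(I*pi/4))*conj(exp(3*I*pi/4)) + 1*(I)*conj(-I) + 1*(exp(3*I*pi/4))*conj(exp(I*pi/4)) + 1*(-1)*conj(-1) + 1*(exp(-3*I*pi/4))*conj(exp(-I*pi/4)) + 1*(-I)*conj(I) + 1*(exp(-I*pi/4))*conj(exp(-3*I*pi/4))]
      = (1/8)[(1) + (-I) + (-1) + (I) + (1) + (-I) + (-1) + (I)] = 0/8 = 0
  <chi_0*chi_1, chi_4> = (1/8)[1*(1)*conj(1) + 1*(exp(I*pi/4))*conj(-1) + 1*(I)*conj(1) + 1*(exp(3*I*pi/4))*conj(-1) + 1*(-1)*conj(1) + 1*(exp(-3*I*pi/4))*conj(-1) + 1*(-I)*conj(1) + 1*(exp(-I*pi/4))*conj(-1)]
      = (1/8)[(1) + (-exp(I*pi/4)) + (I) + (-exp(3*I*pi/4)) + (-1) + (-exp(-3*I*pi/4)) + (-I) + (-exp(-I*pi/4))] = 0/8 = 0
  <chi_0*chi_1, chi_5> = (1/8)[1*(1)*conj(1) + 1*(exp(I*pi/4))*conj(exp(-3*I*pi/4)) + 1*(I)*conj(I) + 1*(exp(3*I*pi/4))*conj(exp(-I*pi/4)) + 1*(-1)*conj(-1) + 1*(exp(-3*I*pi/4))*conj(exp(I*pi/4)) + 1*(-I)*conj(-I) + 1*(exp(-I*pi/4))*conj(exp(3*I*pi/4))]
      = (1/8)[(1) + (-1) + (1) + (-1) + (1) + (-1) + (1) + (-1)] = 0/8 = 0
  <chi_0*chi_1, chi_6> = (1/8)[1*(1)*conj(1) + 1*(exp(I*pi/4))*conj(-I) + 1*(I)*conj(-1) + 1*(exp(3*I*pi/4))*conj(I) + 1*(-1)*conj(1) + 1*(exp(-3*I*pi/4))*conj(-I) + 1*(-I)*conj(-1) + 1*(exp(-I*pi/4))*conj(I)]
      = (1/8)[(1) + (exp(3*I*pi/4)) + (-I) + (-exp(-3*I*pi/4)) + (-1) + (exp(-I*pi/4)) + (I) + (-exp(I*pi/4))] = 0/8 = 0
  <chi_0*chi_1, chi_7> = (1/8)[1*(1)*conj(1) + 1*(exp(I*pi/4))*conj(exp(-I*pi/4)) + 1*(I)*conj(-I) + 1*(exp(3*I*pi/4))*conj(exp(-3*I*pi/4)) + 1*(-1)*conj(-1) + 1*(exp(-3*I*pi/4))*conj(exp(3*I*pi/4)) + 1*(-I)*conj(I) + 1*(exp(-I*pi/4))*conj(exp(I*pi/4))]
      = (1/8)[(1) + (I) + (-1) + (-I) + (1) + (I) + (-1) + (-I)] = 0/8 = 0
(Exp terms are combined using exp(i*s)*conj(exp(i*t)) = exp(i*(s-t)), and sums of them are collapsed using the identity that for every m > 1 the m distinct m-th roots of unity sum to 0, e.g. 1 + exp(2*I*pi/3) + exp(-2*I*pi/3) = 0.)
Hence the multiplicities are chi_1: 1. Dimension check: dim(chi_0)*dim(chi_1) = 1*1 = 1 and sum (mult * dim) = 1*1 = 1.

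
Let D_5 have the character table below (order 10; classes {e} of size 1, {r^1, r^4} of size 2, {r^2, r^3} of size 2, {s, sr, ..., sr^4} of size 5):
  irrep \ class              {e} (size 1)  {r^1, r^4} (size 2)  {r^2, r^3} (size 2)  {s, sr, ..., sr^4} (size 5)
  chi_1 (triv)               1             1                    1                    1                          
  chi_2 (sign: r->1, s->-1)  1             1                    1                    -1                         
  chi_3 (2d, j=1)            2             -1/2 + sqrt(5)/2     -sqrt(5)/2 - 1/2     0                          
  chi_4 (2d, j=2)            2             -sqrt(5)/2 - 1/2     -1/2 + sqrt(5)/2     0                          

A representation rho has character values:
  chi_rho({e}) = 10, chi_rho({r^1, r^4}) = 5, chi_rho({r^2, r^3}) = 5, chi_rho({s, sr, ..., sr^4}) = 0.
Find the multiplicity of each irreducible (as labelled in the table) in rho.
Multiplicities: chi_1: 3, chi_2: 3, chi_3: 1, chi_4: 1.

Justification: Use <chi_rho, chi> = (1/|G|) sum_C |C| * chi_rho(C) * conj(chi(C)) with |G| = 10 for each irreducible chi in the table:
  <chi_rho, chi_1> = (1/10)[1*(10)*conj(1) + 2*(5)*conj(1) + 2*(5)*conj(1) + 5*(0)*conj(1)]
      = (1/10)[(10) + (10) + (10) + (0)] = 30/10 = 3
  <chi_rho, chi_2> = (1/10)[1*(10)*conj(1) + 2*(5)*conj(1) + 2*(5)*conj(1) + 5*(0)*conj(-1)]
      = (1/10)[(10) + (10) + (10) + (0)] = 30/10 = 3
  <chi_rho, chi_3> = (1/10)[1*(10)*conj(2) + 2*(5)*conj(-1/2 + sqrt(5)/2) + 2*(5)*conj(-sqrt(5)/2 - 1/2) + 5*(0)*conj(0)]
      = (1/10)[(20) + (-5 + 5*sqrt(5)) + (-5*sqrt(5) - 5) + (0)] = 10/10 = 1
  <chi_rho, chi_4> = (1/10)[1*(10)*conj(2) + 2*(5)*conj(-sqrt(5)/2 - 1/2) + 2*(5)*conj(-1/2 + sqrt(5)/2) + 5*(0)*conj(0)]
      = (1/10)[(20) + (-5*sqrt(5) - 5) + (-5 + 5*sqrt(5)) + (0)] = 10/10 = 1
Dimension check: dim(rho) = sum (mult * dim) = 3*1 + 3*1 + 1*2 + 1*2 = 10 = chi_rho(e) = 10.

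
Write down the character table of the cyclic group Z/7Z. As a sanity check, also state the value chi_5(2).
Character table of Z/7Z (irreps indexed chi_0,...,chi_6 with chi_k(m) = zeta_7^(k*m), zeta_7 = exp(2*pi*i/7)):
  irrep \ class  {0} (size 1)  {1} (size 1)    {2} (size 1)    {3} (size 1)    {4} (size 1)    {5} (size 1)    {6} (size 1)  
  chi_0          1             1               1               1               1               1               1             
  chi_1          1             exp(2*I*pi/7)   exp(4*I*pi/7)   exp(6*I*pi/7)   exp(-6*I*pi/7)  exp(-4*I*pi/7)  exp(-2*I*pi/7)
  chi_2          1             exp(4*I*pi/7)   exp(-6*I*pi/7)  exp(-2*I*pi/7)  exp(2*I*pi/7)   exp(6*I*pi/7)   exp(-4*I*pi/7)
  chi_3          1             exp(6*I*pi/7)   exp(-2*I*pi/7)  exp(4*I*pi/7)   exp(-4*I*pi/7)  exp(2*I*pi/7)   exp(-6*I*pi/7)
  chi_4          1             exp(-6*I*pi/7)  exp(2*I*pi/7)   exp(-4*I*pi/7)  exp(4*I*pi/7)   exp(-2*I*pi/7)  exp(6*I*pi/7) 
  chi_5          1             exp(-4*I*pi/7)  exp(6*I*pi/7)   exp(2*I*pi/7)   exp(-2*I*pi/7)  exp(-6*I*pi/7)  exp(4*I*pi/7) 
  chi_6          1             exp(-2*I*pi/7)  exp(-4*I*pi/7)  exp(-6*I*pi/7)  exp(6*I*pi/7)   exp(4*I*pi/7)   exp(2*I*pi/7) 

Spot check: chi_5(2) = zeta_7^(5*2) = zeta_7^10 = exp(6*I*pi/7).

Argument: Z/7Z is abelian, so all 7 irreducible complex representations are 1-dimensional. They are given by chi_k(m) = zeta_7^(k*m) for k = 0,...,6. Row orthogonality: sum_m chi_k(m) conj(chi_l(m)) = 7 * [k = l].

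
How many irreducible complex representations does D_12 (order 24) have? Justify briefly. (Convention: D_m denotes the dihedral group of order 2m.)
9

Derivation: The number of irreducible complex representations of a finite group equals its number of conjugacy classes. D_12 has 9 conjugacy classes (n/2 + 3 for n even), so D_12 (order 24) has exactly 9 irreducible complex representations.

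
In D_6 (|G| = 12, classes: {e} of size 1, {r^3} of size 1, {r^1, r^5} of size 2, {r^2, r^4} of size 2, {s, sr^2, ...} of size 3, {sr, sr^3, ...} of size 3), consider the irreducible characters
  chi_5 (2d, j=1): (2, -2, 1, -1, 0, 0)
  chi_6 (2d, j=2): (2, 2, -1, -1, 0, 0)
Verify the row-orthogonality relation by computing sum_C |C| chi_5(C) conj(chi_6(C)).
Sum = 0; so <chi_5, chi_6> = 0 (distinct irreducibles are orthogonal).

Argument: Compute term by term over conjugacy classes (|C| * chi_5(C) * conj(chi_6(C))):
  1*(2)*conj(2) + 1*(-2)*conj(2) + 2*(1)*conj(-1) + 2*(-1)*conj(-1) + 3*(0)*conj(0) + 3*(0)*conj(0)
  = (4) + (-4) + (-2) + (2) + (0) + (0)
  = 0.
Dividing by |G| = 12 gives 0/12 = 0, matching the row-orthogonality relation <chi_5, chi_6> = [chi_5 = chi_6].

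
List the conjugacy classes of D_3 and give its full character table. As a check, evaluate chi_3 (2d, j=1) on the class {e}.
Conjugacy classes: {e} of size 1, {r^1, r^2} of size 2, {s, sr, ..., sr^2} of size 3.
Character table:
  irrep \ class              {e} (size 1)  {r^1, r^2} (size 2)  {s, sr, ..., sr^2} (size 3)
  chi_1 (triv)               1             1                    1                          
  chi_2 (sign: r->1, s->-1)  1             1                    -1                         
  chi_3 (2d, j=1)            2             -1                   0                          

Spot check: chi_3 (2d, j=1) on {e} = 2.

D_3 has order 2*3 = 6 with 3 conjugacy classes, hence 3 irreducibles. Sum of squared dims 1 + 1 + 4 = 6 = |G|. Linear characters come from the abelianisation; the 2-dimensional irreps have character r^k -> 2*cos(2*pi*j*k/3), reflections -> 0.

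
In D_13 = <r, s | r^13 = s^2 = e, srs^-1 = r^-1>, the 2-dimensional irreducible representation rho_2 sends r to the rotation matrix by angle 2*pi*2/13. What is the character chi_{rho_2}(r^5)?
chi_{rho_2}(r^5) = 2*cos(2*pi*2*5/13) = 2*cos(6*pi/13)

Solution. rho_2(r^5) is rotation by angle 2*pi*2*5/13, whose trace is 2*cos(2*pi*2*5/13) = 2*cos(6*pi/13).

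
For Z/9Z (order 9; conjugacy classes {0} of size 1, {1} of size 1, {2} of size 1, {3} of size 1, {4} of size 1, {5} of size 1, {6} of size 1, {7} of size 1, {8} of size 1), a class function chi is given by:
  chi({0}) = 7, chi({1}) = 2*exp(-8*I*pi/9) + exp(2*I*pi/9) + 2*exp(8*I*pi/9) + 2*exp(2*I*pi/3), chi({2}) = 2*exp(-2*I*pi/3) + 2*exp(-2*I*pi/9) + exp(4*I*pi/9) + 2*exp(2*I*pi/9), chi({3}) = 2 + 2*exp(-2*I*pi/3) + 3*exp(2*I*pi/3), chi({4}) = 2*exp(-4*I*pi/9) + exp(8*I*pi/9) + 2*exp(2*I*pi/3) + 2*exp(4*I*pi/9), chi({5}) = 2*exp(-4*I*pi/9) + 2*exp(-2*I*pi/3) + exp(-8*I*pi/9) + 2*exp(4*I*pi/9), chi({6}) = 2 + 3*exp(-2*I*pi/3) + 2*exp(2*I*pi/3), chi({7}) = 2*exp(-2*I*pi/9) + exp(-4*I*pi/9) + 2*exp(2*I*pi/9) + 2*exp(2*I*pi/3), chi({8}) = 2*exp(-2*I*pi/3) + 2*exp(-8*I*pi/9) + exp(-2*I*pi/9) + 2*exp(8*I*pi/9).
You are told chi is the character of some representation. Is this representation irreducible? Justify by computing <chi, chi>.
Not irreducible (reducible): <chi, chi> = 13 > 1.

Reasoning: <chi, chi> = (1/|G|) sum_C |C| * |chi(C)|^2 = (1/9)[1*|7|^2 + 1*|2*exp(-8*I*pi/9) + exp(2*I*pi/9) + 2*exp(8*I*pi/9) + 2*exp(2*I*pi/3)|^2 + 1*|2*exp(-2*I*pi/3) + 2*exp(-2*I*pi/9) + exp(4*I*pi/9) + 2*exp(2*I*pi/9)|^2 + 1*|2 + 2*exp(-2*I*pi/3) + 3*exp(2*I*pi/3)|^2 + 1*|2*exp(-4*I*pi/9) + exp(8*I*pi/9) + 2*exp(2*I*pi/3) + 2*exp(4*I*pi/9)|^2 + 1*|2*exp(-4*I*pi/9) + 2*exp(-2*I*pi/3) + exp(-8*I*pi/9) + 2*exp(4*I*pi/9)|^2 + 1*|2 + 3*exp(-2*I*pi/3) + 2*exp(2*I*pi/3)|^2 + 1*|2*exp(-2*I*pi/9) + exp(-4*I*pi/9) + 2*exp(2*I*pi/9) + 2*exp(2*I*pi/3)|^2 + 1*|2*exp(-2*I*pi/3) + 2*exp(-8*I*pi/9) + exp(-2*I*pi/9) + 2*exp(8*I*pi/9)|^2]
  = (1/9)[(49) + (13 + 6*exp(-4*I*pi/9) + 8*exp(-2*I*pi/9) + 2*exp(-2*I*pi/3) + 2*exp(-8*I*pi/9) + 2*exp(8*I*pi/9) + 2*exp(2*I*pi/3) + 8*exp(2*I*pi/9) + 6*exp(4*I*pi/9)) + (13 + 8*exp(-4*I*pi/9) + 6*exp(-8*I*pi/9) + 2*exp(-2*I*pi/3) + 2*exp(-2*I*pi/9) + 2*exp(2*I*pi/9) + 2*exp(2*I*pi/3) + 6*exp(8*I*pi/9) + 8*exp(4*I*pi/9)) + (1) + (13 + 6*exp(-2*I*pi/9) + 8*exp(-8*I*pi/9) + 2*exp(-4*I*pi/9) + 2*exp(-2*I*pi/3) + 2*exp(2*I*pi/3) + 2*exp(4*I*pi/9) + 8*exp(8*I*pi/9) + 6*exp(2*I*pi/9)) + (13 + 6*exp(-2*I*pi/9) + 8*exp(-8*I*pi/9) + 2*exp(-4*I*pi/9) + 2*exp(-2*I*pi/3) + 2*exp(2*I*pi/3) + 2*exp(4*I*pi/9) + 8*exp(8*I*pi/9) + 6*exp(2*I*pi/9)) + (1) + (13 + 8*exp(-4*I*pi/9) + 6*exp(-8*I*pi/9) + 2*exp(-2*I*pi/3) + 2*exp(-2*I*pi/9) + 2*exp(2*I*pi/9) + 2*exp(2*I*pi/3) + 6*exp(8*I*pi/9) + 8*exp(4*I*pi/9)) + (13 + 6*exp(-4*I*pi/9) + 8*exp(-2*I*pi/9) + 2*exp(-2*I*pi/3) + 2*exp(-8*I*pi/9) + 2*exp(8*I*pi/9) + 2*exp(2*I*pi/3) + 8*exp(2*I*pi/9) + 6*exp(4*I*pi/9))] = 117/9 = 13.
(Exp terms are combined using exp(i*s)*conj(exp(i*t)) = exp(i*(s-t)), and sums of them are collapsed using the identity that for every m > 1 the m distinct m-th roots of unity sum to 0, e.g. 1 + exp(2*I*pi/3) + exp(-2*I*pi/3) = 0.)
A character is irreducible iff <chi, chi> = 1, so this representation is reducible.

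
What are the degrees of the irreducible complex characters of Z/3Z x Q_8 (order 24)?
Dimensions: 1, 1, 1, 1, 1, 1, 1, 1, 1, 1, 1, 1, 2, 2, 2

Reasoning: There are 15 irreducibles (= number of conjugacy classes). Their dimensions d_i satisfy sum d_i^2 = |G| = 24: 1 + 1 + 1 + 1 + 1 + 1 + 1 + 1 + 1 + 1 + 1 + 1 + 4 + 4 + 4 = 24. (For the product with Z/3Z: each of the 3 1-dim characters of Z/3Z tensors with each irrep of Q_8, giving 3 copies of each Q_8-dimension.)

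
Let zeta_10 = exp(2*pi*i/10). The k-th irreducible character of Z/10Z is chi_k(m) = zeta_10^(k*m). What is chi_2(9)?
chi_2(9) = zeta_10^18 = exp(-2*I*pi/5)

Argument: chi_2(9) = zeta_10^(2*9) = zeta_10^18. Since zeta_10^10 = 1, this equals zeta_10^8 = exp(2*pi*i*8/10) = exp(-2*I*pi/5).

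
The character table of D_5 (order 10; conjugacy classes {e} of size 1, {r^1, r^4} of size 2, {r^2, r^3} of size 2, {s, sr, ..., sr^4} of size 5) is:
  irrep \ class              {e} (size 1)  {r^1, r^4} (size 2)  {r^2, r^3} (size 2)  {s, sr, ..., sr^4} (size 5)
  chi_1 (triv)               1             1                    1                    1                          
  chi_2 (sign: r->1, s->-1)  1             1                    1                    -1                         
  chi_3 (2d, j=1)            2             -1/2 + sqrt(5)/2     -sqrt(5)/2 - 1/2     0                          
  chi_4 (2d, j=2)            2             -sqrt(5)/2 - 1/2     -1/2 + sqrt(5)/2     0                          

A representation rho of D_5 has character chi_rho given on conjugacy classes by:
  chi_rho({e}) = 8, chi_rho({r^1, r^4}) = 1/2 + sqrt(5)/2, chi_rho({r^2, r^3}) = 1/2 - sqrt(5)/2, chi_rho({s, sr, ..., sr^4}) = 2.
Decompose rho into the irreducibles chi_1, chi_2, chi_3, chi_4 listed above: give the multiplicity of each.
Multiplicities: chi_1: 2, chi_2: 0, chi_3: 2, chi_4: 1.

Derivation: Use <chi_rho, chi> = (1/|G|) sum_C |C| * chi_rho(C) * conj(chi(C)) with |G| = 10 for each irreducible chi in the table:
  <chi_rho, chi_1> = (1/10)[1*(8)*conj(1) + 2*(1/2 + sqrt(5)/2)*conj(1) + 2*(1/2 - sqrt(5)/2)*conj(1) + 5*(2)*conj(1)]
      = (1/10)[(8) + (1 + sqrt(5)) + (1 - sqrt(5)) + (10)] = 20/10 = 2
  <chi_rho, chi_2> = (1/10)[1*(8)*conj(1) + 2*(1/2 + sqrt(5)/2)*conj(1) + 2*(1/2 - sqrt(5)/2)*conj(1) + 5*(2)*conj(-1)]
      = (1/10)[(8) + (1 + sqrt(5)) + (1 - sqrt(5)) + (-10)] = 0/10 = 0
  <chi_rho, chi_3> = (1/10)[1*(8)*conj(2) + 2*(1/2 + sqrt(5)/2)*conj(-1/2 + sqrt(5)/2) + 2*(1/2 - sqrt(5)/2)*conj(-sqrt(5)/2 - 1/2) + 5*(2)*conj(0)]
      = (1/10)[(16) + (2) + (2) + (0)] = 20/10 = 2
  <chi_rho, chi_4> = (1/10)[1*(8)*conj(2) + 2*(1/2 + sqrt(5)/2)*conj(-sqrt(5)/2 - 1/2) + 2*(1/2 - sqrt(5)/2)*conj(-1/2 + sqrt(5)/2) + 5*(2)*conj(0)]
      = (1/10)[(16) + (-3 - sqrt(5)) + (-3 + sqrt(5)) + (0)] = 10/10 = 1
Dimension check: dim(rho) = sum (mult * dim) = 2*1 + 0*1 + 2*2 + 1*2 = 8 = chi_rho(e) = 8.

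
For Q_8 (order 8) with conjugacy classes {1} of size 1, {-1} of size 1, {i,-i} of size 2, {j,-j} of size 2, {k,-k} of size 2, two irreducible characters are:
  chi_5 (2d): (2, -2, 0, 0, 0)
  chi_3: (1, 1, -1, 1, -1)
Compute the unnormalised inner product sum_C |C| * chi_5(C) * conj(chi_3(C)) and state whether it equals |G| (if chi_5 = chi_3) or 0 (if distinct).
Sum = 0; so <chi_5, chi_3> = 0 (distinct irreducibles are orthogonal).

Details: Compute term by term over conjugacy classes (|C| * chi_5(C) * conj(chi_3(C))):
  1*(2)*conj(1) + 1*(-2)*conj(1) + 2*(0)*conj(-1) + 2*(0)*conj(1) + 2*(0)*conj(-1)
  = (2) + (-2) + (0) + (0) + (0)
  = 0.
Dividing by |G| = 8 gives 0/8 = 0, matching the row-orthogonality relation <chi_5, chi_3> = [chi_5 = chi_3].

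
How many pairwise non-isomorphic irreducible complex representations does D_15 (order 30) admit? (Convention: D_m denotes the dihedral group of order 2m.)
9

Working: The number of irreducible complex representations of a finite group equals its number of conjugacy classes. D_15 has 9 conjugacy classes ((n+3)/2 for n odd), so D_15 (order 30) has exactly 9 irreducible complex representations.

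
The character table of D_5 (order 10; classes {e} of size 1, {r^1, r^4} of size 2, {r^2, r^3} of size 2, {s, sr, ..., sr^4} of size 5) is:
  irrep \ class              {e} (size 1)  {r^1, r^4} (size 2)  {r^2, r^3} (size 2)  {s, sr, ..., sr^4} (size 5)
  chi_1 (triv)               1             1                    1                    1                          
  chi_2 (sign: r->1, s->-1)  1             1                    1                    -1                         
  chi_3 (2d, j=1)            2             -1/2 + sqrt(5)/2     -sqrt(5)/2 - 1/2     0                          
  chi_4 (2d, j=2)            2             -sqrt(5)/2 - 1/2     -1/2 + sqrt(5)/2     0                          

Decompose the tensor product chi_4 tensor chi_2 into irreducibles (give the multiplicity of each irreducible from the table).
chi_4 tensor chi_2 = chi_4 (all other irreducibles have multiplicity 0).

Proof sketch: The character of a tensor product is the pointwise product (chi_4 * chi_2)(C) = chi_4(C) * chi_2(C):
  {e}: (2)*(1), {r^1, r^4}: (-sqrt(5)/2 - 1/2)*(1), {r^2, r^3}: (-1/2 + sqrt(5)/2)*(1), {s, sr, ..., sr^4}: (0)*(-1)
so (chi_4 * chi_2) takes values
  {e} -> 2, {r^1, r^4} -> -sqrt(5)/2 - 1/2, {r^2, r^3} -> -1/2 + sqrt(5)/2, {s, sr, ..., sr^4} -> 0.
Now take the inner product of this character with each irreducible chi from the table, <chi_4*chi_2, chi> = (1/10) sum_C |C| (chi_4*chi_2)(C) conj(chi(C)):
  <chi_4*chi_2, chi_1> = (1/10)[1*(2)*conj(1) + 2*(-sqrt(5)/2 - 1/2)*conj(1) + 2*(-1/2 + sqrt(5)/2)*conj(1) + 5*(0)*conj(1)]
      = (1/10)[(2) + (-sqrt(5) - 1) + (-1 + sqrt(5)) + (0)] = 0/10 = 0
  <chi_4*chi_2, chi_2> = (1/10)[1*(2)*conj(1) + 2*(-sqrt(5)/2 - 1/2)*conj(1) + 2*(-1/2 + sqrt(5)/2)*conj(1) + 5*(0)*conj(-1)]
      = (1/10)[(2) + (-sqrt(5) - 1) + (-1 + sqrt(5)) + (0)] = 0/10 = 0
  <chi_4*chi_2, chi_3> = (1/10)[1*(2)*conj(2) + 2*(-sqrt(5)/2 - 1/2)*conj(-1/2 + sqrt(5)/2) + 2*(-1/2 + sqrt(5)/2)*conj(-sqrt(5)/2 - 1/2) + 5*(0)*conj(0)]
      = (1/10)[(4) + (-2) + (-2) + (0)] = 0/10 = 0
  <chi_4*chi_2, chi_4> = (1/10)[1*(2)*conj(2) + 2*(-sqrt(5)/2 - 1/2)*conj(-sqrt(5)/2 - 1/2) + 2*(-1/2 + sqrt(5)/2)*conj(-1/2 + sqrt(5)/2) + 5*(0)*conj(0)]
      = (1/10)[(4) + (sqrt(5) + 3) + (3 - sqrt(5)) + (0)] = 10/10 = 1
Hence the multiplicities are chi_4: 1. Dimension check: dim(chi_4)*dim(chi_2) = 2*1 = 2 and sum (mult * dim) = 1*2 = 2.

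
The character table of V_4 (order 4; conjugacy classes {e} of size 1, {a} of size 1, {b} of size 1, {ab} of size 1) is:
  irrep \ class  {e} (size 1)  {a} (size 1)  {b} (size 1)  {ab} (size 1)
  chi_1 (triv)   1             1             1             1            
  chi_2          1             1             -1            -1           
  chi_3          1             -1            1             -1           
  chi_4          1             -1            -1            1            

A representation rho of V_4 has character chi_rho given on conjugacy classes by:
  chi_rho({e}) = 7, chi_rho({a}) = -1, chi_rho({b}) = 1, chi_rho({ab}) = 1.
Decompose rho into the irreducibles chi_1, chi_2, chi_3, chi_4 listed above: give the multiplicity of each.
Multiplicities: chi_1: 2, chi_2: 1, chi_3: 2, chi_4: 2.

Why: Use <chi_rho, chi> = (1/|G|) sum_C |C| * chi_rho(C) * conj(chi(C)) with |G| = 4 for each irreducible chi in the table:
  <chi_rho, chi_1> = (1/4)[1*(7)*conj(1) + 1*(-1)*conj(1) + 1*(1)*conj(1) + 1*(1)*conj(1)]
      = (1/4)[(7) + (-1) + (1) + (1)] = 8/4 = 2
  <chi_rho, chi_2> = (1/4)[1*(7)*conj(1) + 1*(-1)*conj(1) + 1*(1)*conj(-1) + 1*(1)*conj(-1)]
      = (1/4)[(7) + (-1) + (-1) + (-1)] = 4/4 = 1
  <chi_rho, chi_3> = (1/4)[1*(7)*conj(1) + 1*(-1)*conj(-1) + 1*(1)*conj(1) + 1*(1)*conj(-1)]
      = (1/4)[(7) + (1) + (1) + (-1)] = 8/4 = 2
  <chi_rho, chi_4> = (1/4)[1*(7)*conj(1) + 1*(-1)*conj(-1) + 1*(1)*conj(-1) + 1*(1)*conj(1)]
      = (1/4)[(7) + (1) + (-1) + (1)] = 8/4 = 2
Dimension check: dim(rho) = sum (mult * dim) = 2*1 + 1*1 + 2*1 + 2*1 = 7 = chi_rho(e) = 7.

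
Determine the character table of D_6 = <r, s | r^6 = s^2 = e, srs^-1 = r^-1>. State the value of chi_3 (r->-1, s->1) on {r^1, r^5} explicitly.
Conjugacy classes: {e} of size 1, {r^3} of size 1, {r^1, r^5} of size 2, {r^2, r^4} of size 2, {s, sr^2, ...} of size 3, {sr, sr^3, ...} of size 3.
Character table:
  irrep \ class              {e} (size 1)  {r^3} (size 1)  {r^1, r^5} (size 2)  {r^2, r^4} (size 2)  {s, sr^2, ...} (size 3)  {sr, sr^3, ...} (size 3)
  chi_1 (triv)               1             1               1                    1                    1                        1                       
  chi_2 (sign: r->1, s->-1)  1             1               1                    1                    -1                       -1                      
  chi_3 (r->-1, s->1)        1             -1              -1                   1                    1                        -1                      
  chi_4 (r->-1, s->-1)       1             -1              -1                   1                    -1                       1                       
  chi_5 (2d, j=1)            2             -2              1                    -1                   0                        0                       
  chi_6 (2d, j=2)            2             2               -1                   -1                   0                        0                       

Spot check: chi_3 (r->-1, s->1) on {r^1, r^5} = -1.

Reasoning: D_6 has order 2*6 = 12 with 6 conjugacy classes, hence 6 irreducibles. Sum of squared dims 1 + 1 + 1 + 1 + 4 + 4 = 12 = |G|. Linear characters come from the abelianisation; the 2-dimensional irreps have character r^k -> 2*cos(2*pi*j*k/6), reflections -> 0.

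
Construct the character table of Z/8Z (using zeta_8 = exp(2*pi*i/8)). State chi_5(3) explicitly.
Character table of Z/8Z (irreps indexed chi_0,...,chi_7 with chi_k(m) = zeta_8^(k*m), zeta_8 = exp(2*pi*i/8)):
  irrep \ class  {0} (size 1)  {1} (size 1)    {2} (size 1)  {3} (size 1)    {4} (size 1)  {5} (size 1)    {6} (size 1)  {7} (size 1)  
  chi_0          1             1               1             1               1             1               1             1             
  chi_1          1             exp(I*pi/4)     I             exp(3*I*pi/4)   -1            exp(-3*I*pi/4)  -I            exp(-I*pi/4)  
  chi_2          1             I               -1            -I              1             I               -1            -I            
  chi_3          1             exp(3*I*pi/4)   -I            exp(I*pi/4)     -1            exp(-I*pi/4)    I             exp(-3*I*pi/4)
  chi_4          1             -1              1             -1              1             -1              1             -1            
  chi_5          1             exp(-3*I*pi/4)  I             exp(-I*pi/4)    -1            exp(I*pi/4)     -I            exp(3*I*pi/4) 
  chi_6          1             -I              -1            I               1             -I              -1            I             
  chi_7          1             exp(-I*pi/4)    -I            exp(-3*I*pi/4)  -1            exp(3*I*pi/4)   I             exp(I*pi/4)   

Spot check: chi_5(3) = zeta_8^(5*3) = zeta_8^15 = exp(-I*pi/4).

Why: Z/8Z is abelian, so all 8 irreducible complex representations are 1-dimensional. They are given by chi_k(m) = zeta_8^(k*m) for k = 0,...,7. Row orthogonality: sum_m chi_k(m) conj(chi_l(m)) = 8 * [k = l].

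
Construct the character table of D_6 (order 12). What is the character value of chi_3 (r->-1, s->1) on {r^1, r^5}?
Conjugacy classes: {e} of size 1, {r^3} of size 1, {r^1, r^5} of size 2, {r^2, r^4} of size 2, {s, sr^2, ...} of size 3, {sr, sr^3, ...} of size 3.
Character table:
  irrep \ class              {e} (size 1)  {r^3} (size 1)  {r^1, r^5} (size 2)  {r^2, r^4} (size 2)  {s, sr^2, ...} (size 3)  {sr, sr^3, ...} (size 3)
  chi_1 (triv)               1             1               1                    1                    1                        1                       
  chi_2 (sign: r->1, s->-1)  1             1               1                    1                    -1                       -1                      
  chi_3 (r->-1, s->1)        1             -1              -1                   1                    1                        -1                      
  chi_4 (r->-1, s->-1)       1             -1              -1                   1                    -1                       1                       
  chi_5 (2d, j=1)            2             -2              1                    -1                   0                        0                       
  chi_6 (2d, j=2)            2             2               -1                   -1                   0                        0                       

Spot check: chi_3 (r->-1, s->1) on {r^1, r^5} = -1.

Justification: D_6 has order 2*6 = 12 with 6 conjugacy classes, hence 6 irreducibles. Sum of squared dims 1 + 1 + 1 + 1 + 4 + 4 = 12 = |G|. Linear characters come from the abelianisation; the 2-dimensional irreps have character r^k -> 2*cos(2*pi*j*k/6), reflections -> 0.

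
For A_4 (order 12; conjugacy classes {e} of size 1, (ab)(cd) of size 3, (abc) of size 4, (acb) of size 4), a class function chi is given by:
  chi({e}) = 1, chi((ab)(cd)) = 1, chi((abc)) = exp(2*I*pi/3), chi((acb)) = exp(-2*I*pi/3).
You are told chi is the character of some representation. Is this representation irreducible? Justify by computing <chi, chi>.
Irreducible: <chi, chi> = 1.

Reasoning: <chi, chi> = (1/|G|) sum_C |C| * |chi(C)|^2 = (1/12)[1*|1|^2 + 3*|1|^2 + 4*|exp(2*I*pi/3)|^2 + 4*|exp(-2*I*pi/3)|^2]
  = (1/12)[(1) + (3) + (4) + (4)] = 12/12 = 1.
(Exp terms are combined using exp(i*s)*conj(exp(i*t)) = exp(i*(s-t)), and sums of them are collapsed using the identity that for every m > 1 the m distinct m-th roots of unity sum to 0, e.g. 1 + exp(2*I*pi/3) + exp(-2*I*pi/3) = 0.)
A character is irreducible iff <chi, chi> = 1, so this representation is irreducible.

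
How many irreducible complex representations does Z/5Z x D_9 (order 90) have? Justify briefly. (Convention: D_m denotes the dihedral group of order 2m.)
30

Derivation: The number of irreducible complex representations of a finite group equals its number of conjugacy classes. For a direct product, #classes(G x H) = #classes(G) * #classes(H). Z/5Z has 5 classes (abelian), D_9 has 6 classes, so 5 * 6 = 30, so Z/5Z x D_9 (order 90) has exactly 30 irreducible complex representations.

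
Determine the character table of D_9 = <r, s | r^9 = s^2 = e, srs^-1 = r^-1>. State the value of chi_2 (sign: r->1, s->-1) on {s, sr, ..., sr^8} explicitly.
Conjugacy classes: {e} of size 1, {r^1, r^8} of size 2, {r^2, r^7} of size 2, {r^3, r^6} of size 2, {r^4, r^5} of size 2, {s, sr, ..., sr^8} of size 9.
Character table:
  irrep \ class              {e} (size 1)  {r^1, r^8} (size 2)  {r^2, r^7} (size 2)  {r^3, r^6} (size 2)  {r^4, r^5} (size 2)  {s, sr, ..., sr^8} (size 9)
  chi_1 (triv)               1             1                    1                    1                    1                    1                          
  chi_2 (sign: r->1, s->-1)  1             1                    1                    1                    1                    -1                         
  chi_3 (2d, j=1)            2             2*cos(2*pi/9)        2*cos(4*pi/9)        -1                   -2*cos(pi/9)         0                          
  chi_4 (2d, j=2)            2             2*cos(4*pi/9)        -2*cos(pi/9)         -1                   2*cos(2*pi/9)        0                          
  chi_5 (2d, j=3)            2             -1                   -1                   2                    -1                   0                          
  chi_6 (2d, j=4)            2             -2*cos(pi/9)         2*cos(2*pi/9)        -1                   2*cos(4*pi/9)        0                          

Spot check: chi_2 (sign: r->1, s->-1) on {s, sr, ..., sr^8} = -1.

Why: D_9 has order 2*9 = 18 with 6 conjugacy classes, hence 6 irreducibles. Sum of squared dims 1 + 1 + 4 + 4 + 4 + 4 = 18 = |G|. Linear characters come from the abelianisation; the 2-dimensional irreps have character r^k -> 2*cos(2*pi*j*k/9), reflections -> 0.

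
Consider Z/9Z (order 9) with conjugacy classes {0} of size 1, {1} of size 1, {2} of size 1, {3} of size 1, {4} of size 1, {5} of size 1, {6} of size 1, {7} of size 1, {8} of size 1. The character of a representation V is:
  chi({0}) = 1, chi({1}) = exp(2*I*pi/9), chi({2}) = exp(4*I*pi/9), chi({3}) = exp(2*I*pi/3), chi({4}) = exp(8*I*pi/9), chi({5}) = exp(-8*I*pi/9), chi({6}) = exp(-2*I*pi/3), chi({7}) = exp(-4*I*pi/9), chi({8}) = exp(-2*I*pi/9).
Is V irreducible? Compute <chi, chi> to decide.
Irreducible: <chi, chi> = 1.

Explanation: <chi, chi> = (1/|G|) sum_C |C| * |chi(C)|^2 = (1/9)[1*|1|^2 + 1*|exp(2*I*pi/9)|^2 + 1*|exp(4*I*pi/9)|^2 + 1*|exp(2*I*pi/3)|^2 + 1*|exp(8*I*pi/9)|^2 + 1*|exp(-8*I*pi/9)|^2 + 1*|exp(-2*I*pi/3)|^2 + 1*|exp(-4*I*pi/9)|^2 + 1*|exp(-2*I*pi/9)|^2]
  = (1/9)[(1) + (1) + (1) + (1) + (1) + (1) + (1) + (1) + (1)] = 9/9 = 1.
(Exp terms are combined using exp(i*s)*conj(exp(i*t)) = exp(i*(s-t)), and sums of them are collapsed using the identity that for every m > 1 the m distinct m-th roots of unity sum to 0, e.g. 1 + exp(2*I*pi/3) + exp(-2*I*pi/3) = 0.)
A character is irreducible iff <chi, chi> = 1, so this representation is irreducible.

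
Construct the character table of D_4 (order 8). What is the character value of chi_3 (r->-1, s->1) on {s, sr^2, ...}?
Conjugacy classes: {e} of size 1, {r^2} of size 1, {r^1, r^3} of size 2, {s, sr^2, ...} of size 2, {sr, sr^3, ...} of size 2.
Character table:
  irrep \ class              {e} (size 1)  {r^2} (size 1)  {r^1, r^3} (size 2)  {s, sr^2, ...} (size 2)  {sr, sr^3, ...} (size 2)
  chi_1 (triv)               1             1               1                    1                        1                       
  chi_2 (sign: r->1, s->-1)  1             1               1                    -1                       -1                      
  chi_3 (r->-1, s->1)        1             1               -1                   1                        -1                      
  chi_4 (r->-1, s->-1)       1             1               -1                   -1                       1                       
  chi_5 (2d, j=1)            2             -2              0                    0                        0                       

Spot check: chi_3 (r->-1, s->1) on {s, sr^2, ...} = 1.

Why: D_4 has order 2*4 = 8 with 5 conjugacy classes, hence 5 irreducibles. Sum of squared dims 1 + 1 + 1 + 1 + 4 = 8 = |G|. Linear characters come from the abelianisation; the 2-dimensional irreps have character r^k -> 2*cos(2*pi*j*k/4), reflections -> 0.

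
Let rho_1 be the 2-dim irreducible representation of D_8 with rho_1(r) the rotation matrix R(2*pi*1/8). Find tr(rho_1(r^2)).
chi_{rho_1}(r^2) = 2*cos(2*pi*1*2/8) = 0

Justification: rho_1(r^2) is rotation by angle 2*pi*1*2/8, whose trace is 2*cos(2*pi*1*2/8) = 0.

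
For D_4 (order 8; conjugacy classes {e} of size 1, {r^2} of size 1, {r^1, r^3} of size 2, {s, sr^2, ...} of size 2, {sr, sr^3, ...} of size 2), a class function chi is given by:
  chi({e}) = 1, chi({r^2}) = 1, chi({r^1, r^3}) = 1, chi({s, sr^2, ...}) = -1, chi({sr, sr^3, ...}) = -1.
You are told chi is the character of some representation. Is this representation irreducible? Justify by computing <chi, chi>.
Irreducible: <chi, chi> = 1.

<chi, chi> = (1/|G|) sum_C |C| * |chi(C)|^2 = (1/8)[1*|1|^2 + 1*|1|^2 + 2*|1|^2 + 2*|-1|^2 + 2*|-1|^2]
  = (1/8)[(1) + (1) + (2) + (2) + (2)] = 8/8 = 1.
A character is irreducible iff <chi, chi> = 1, so this representation is irreducible.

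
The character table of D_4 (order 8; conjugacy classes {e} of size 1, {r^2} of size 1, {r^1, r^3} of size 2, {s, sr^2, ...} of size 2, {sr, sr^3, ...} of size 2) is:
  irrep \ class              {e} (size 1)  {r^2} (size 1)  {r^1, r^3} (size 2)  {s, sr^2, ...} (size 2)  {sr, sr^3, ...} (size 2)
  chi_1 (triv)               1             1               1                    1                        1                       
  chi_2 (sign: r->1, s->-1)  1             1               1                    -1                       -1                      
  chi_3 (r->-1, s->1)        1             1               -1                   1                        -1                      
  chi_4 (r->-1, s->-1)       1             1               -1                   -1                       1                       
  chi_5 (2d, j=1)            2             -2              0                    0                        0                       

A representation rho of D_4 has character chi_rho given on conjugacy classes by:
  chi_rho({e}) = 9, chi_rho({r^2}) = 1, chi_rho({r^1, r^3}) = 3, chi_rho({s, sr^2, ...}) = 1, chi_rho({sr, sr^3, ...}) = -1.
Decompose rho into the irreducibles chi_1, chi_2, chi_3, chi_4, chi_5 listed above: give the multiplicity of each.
Multiplicities: chi_1: 2, chi_2: 2, chi_3: 1, chi_4: 0, chi_5: 2.

Derivation: Use <chi_rho, chi> = (1/|G|) sum_C |C| * chi_rho(C) * conj(chi(C)) with |G| = 8 for each irreducible chi in the table:
  <chi_rho, chi_1> = (1/8)[1*(9)*conj(1) + 1*(1)*conj(1) + 2*(3)*conj(1) + 2*(1)*conj(1) + 2*(-1)*conj(1)]
      = (1/8)[(9) + (1) + (6) + (2) + (-2)] = 16/8 = 2
  <chi_rho, chi_2> = (1/8)[1*(9)*conj(1) + 1*(1)*conj(1) + 2*(3)*conj(1) + 2*(1)*conj(-1) + 2*(-1)*conj(-1)]
      = (1/8)[(9) + (1) + (6) + (-2) + (2)] = 16/8 = 2
  <chi_rho, chi_3> = (1/8)[1*(9)*conj(1) + 1*(1)*conj(1) + 2*(3)*conj(-1) + 2*(1)*conj(1) + 2*(-1)*conj(-1)]
      = (1/8)[(9) + (1) + (-6) + (2) + (2)] = 8/8 = 1
  <chi_rho, chi_4> = (1/8)[1*(9)*conj(1) + 1*(1)*conj(1) + 2*(3)*conj(-1) + 2*(1)*conj(-1) + 2*(-1)*conj(1)]
      = (1/8)[(9) + (1) + (-6) + (-2) + (-2)] = 0/8 = 0
  <chi_rho, chi_5> = (1/8)[1*(9)*conj(2) + 1*(1)*conj(-2) + 2*(3)*conj(0) + 2*(1)*conj(0) + 2*(-1)*conj(0)]
      = (1/8)[(18) + (-2) + (0) + (0) + (0)] = 16/8 = 2
Dimension check: dim(rho) = sum (mult * dim) = 2*1 + 2*1 + 1*1 + 0*1 + 2*2 = 9 = chi_rho(e) = 9.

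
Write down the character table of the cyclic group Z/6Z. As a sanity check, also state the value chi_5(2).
Character table of Z/6Z (irreps indexed chi_0,...,chi_5 with chi_k(m) = zeta_6^(k*m), zeta_6 = exp(2*pi*i/6)):
  irrep \ class  {0} (size 1)  {1} (size 1)    {2} (size 1)    {3} (size 1)  {4} (size 1)    {5} (size 1)  
  chi_0          1             1               1               1             1               1             
  chi_1          1             exp(I*pi/3)     exp(2*I*pi/3)   -1            exp(-2*I*pi/3)  exp(-I*pi/3)  
  chi_2          1             exp(2*I*pi/3)   exp(-2*I*pi/3)  1             exp(2*I*pi/3)   exp(-2*I*pi/3)
  chi_3          1             -1              1               -1            1               -1            
  chi_4          1             exp(-2*I*pi/3)  exp(2*I*pi/3)   1             exp(-2*I*pi/3)  exp(2*I*pi/3) 
  chi_5          1             exp(-I*pi/3)    exp(-2*I*pi/3)  -1            exp(2*I*pi/3)   exp(I*pi/3)   

Spot check: chi_5(2) = zeta_6^(5*2) = zeta_6^10 = exp(-2*I*pi/3).

Details: Z/6Z is abelian, so all 6 irreducible complex representations are 1-dimensional. They are given by chi_k(m) = zeta_6^(k*m) for k = 0,...,5. Row orthogonality: sum_m chi_k(m) conj(chi_l(m)) = 6 * [k = l].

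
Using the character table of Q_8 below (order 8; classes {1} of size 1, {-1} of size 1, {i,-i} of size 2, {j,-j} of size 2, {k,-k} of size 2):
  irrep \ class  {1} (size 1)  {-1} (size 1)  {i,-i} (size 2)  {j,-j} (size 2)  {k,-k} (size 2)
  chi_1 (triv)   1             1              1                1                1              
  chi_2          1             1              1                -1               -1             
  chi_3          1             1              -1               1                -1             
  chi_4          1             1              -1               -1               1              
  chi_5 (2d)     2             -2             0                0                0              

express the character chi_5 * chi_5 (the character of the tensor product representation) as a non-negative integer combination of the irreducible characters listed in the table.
chi_5 tensor chi_5 = chi_1 + chi_2 + chi_3 + chi_4 (all other irreducibles have multiplicity 0).

Working: The character of a tensor product is the pointwise product (chi_5 * chi_5)(C) = chi_5(C) * chi_5(C):
  {1}: (2)*(2), {-1}: (-2)*(-2), {i,-i}: (0)*(0), {j,-j}: (0)*(0), {k,-k}: (0)*(0)
so (chi_5 * chi_5) takes values
  {1} -> 4, {-1} -> 4, {i,-i} -> 0, {j,-j} -> 0, {k,-k} -> 0.
Now take the inner product of this character with each irreducible chi from the table, <chi_5*chi_5, chi> = (1/8) sum_C |C| (chi_5*chi_5)(C) conj(chi(C)):
  <chi_5*chi_5, chi_1> = (1/8)[1*(4)*conj(1) + 1*(4)*conj(1) + 2*(0)*conj(1) + 2*(0)*conj(1) + 2*(0)*conj(1)]
      = (1/8)[(4) + (4) + (0) + (0) + (0)] = 8/8 = 1
  <chi_5*chi_5, chi_2> = (1/8)[1*(4)*conj(1) + 1*(4)*conj(1) + 2*(0)*conj(1) + 2*(0)*conj(-1) + 2*(0)*conj(-1)]
      = (1/8)[(4) + (4) + (0) + (0) + (0)] = 8/8 = 1
  <chi_5*chi_5, chi_3> = (1/8)[1*(4)*conj(1) + 1*(4)*conj(1) + 2*(0)*conj(-1) + 2*(0)*conj(1) + 2*(0)*conj(-1)]
      = (1/8)[(4) + (4) + (0) + (0) + (0)] = 8/8 = 1
  <chi_5*chi_5, chi_4> = (1/8)[1*(4)*conj(1) + 1*(4)*conj(1) + 2*(0)*conj(-1) + 2*(0)*conj(-1) + 2*(0)*conj(1)]
      = (1/8)[(4) + (4) + (0) + (0) + (0)] = 8/8 = 1
  <chi_5*chi_5, chi_5> = (1/8)[1*(4)*conj(2) + 1*(4)*conj(-2) + 2*(0)*conj(0) + 2*(0)*conj(0) + 2*(0)*conj(0)]
      = (1/8)[(8) + (-8) + (0) + (0) + (0)] = 0/8 = 0
Hence the multiplicities are chi_1: 1, chi_2: 1, chi_3: 1, chi_4: 1. Dimension check: dim(chi_5)*dim(chi_5) = 2*2 = 4 and sum (mult * dim) = 1*1 + 1*1 + 1*1 + 1*1 = 4.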